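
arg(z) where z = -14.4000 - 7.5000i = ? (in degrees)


Re = -14.4, Im = -7.5
arg = atan2(-7.5, -14.4) = -152.4880 degrees

arg(z) = -152.4880 degrees


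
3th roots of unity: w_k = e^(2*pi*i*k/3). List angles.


The 3th roots of unity are cis(360k/3°) for k=0..2
Angle step = 360/3 = 120°
Primitive root: cis(120°)
Primitive root = -0.5000 + 0.8660i

3 roots at angles: 0°, 120°, 240°


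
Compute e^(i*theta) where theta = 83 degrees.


cos(83°) = 0.1219
sin(83°) = 0.9925

e^(i*83°) = 0.1219 + 0.9925i


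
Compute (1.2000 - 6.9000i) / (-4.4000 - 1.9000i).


Conjugate of z2 = -4.4000 + 1.9000i
Numerator: (1.2000 - 6.9000i)(-4.4000 + 1.9000i) = 7.8300 + 32.6400i
Denominator: (-4.4)^2 + (-1.9)^2 = 22.97
Result = (7.8300 + 32.6400i)/22.97

0.3409 + 1.4210i


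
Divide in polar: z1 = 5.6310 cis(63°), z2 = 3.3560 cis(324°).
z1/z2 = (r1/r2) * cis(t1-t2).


r = 5.6310 / 3.3560 = 1.6779
theta = 63° - 324° = -261° = 99° (mod 360)

1.6779 cis(99°)


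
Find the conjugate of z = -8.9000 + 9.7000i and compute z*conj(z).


z_bar = -8.9000 - 9.7000i
z*z_bar = (-8.9)^2 + 9.7^2 = 79.21 + 94.09 = 173.3

z_bar = -8.9000 - 9.7000i, z*z_bar = 173.3


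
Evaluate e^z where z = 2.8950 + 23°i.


e^2.8950 = 18.0835
cos(23°) = 0.920505
sin(23°) = 0.39073
Real = 18.0835*0.920505 = 16.6460
Imag = 18.0835*0.39073 = 7.0658

16.6460 + 7.0658i


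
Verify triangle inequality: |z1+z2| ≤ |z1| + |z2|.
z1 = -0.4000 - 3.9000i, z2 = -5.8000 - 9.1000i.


|z1| = sqrt((-0.4)^2 + (-3.9)^2) = sqrt(15.37) = 3.9205
|z2| = sqrt((-5.8)^2 + (-9.1)^2) = sqrt(116.45) = 10.7912
z1+z2 = -6.2000 - 13.0000i
|z1+z2| = sqrt(207.44) = 14.4028
|z1|+|z2| = 3.9205 + 10.7912 = 14.7117

|z1+z2| = 14.4028 ≤ |z1|+|z2| = 14.7117 (verified)


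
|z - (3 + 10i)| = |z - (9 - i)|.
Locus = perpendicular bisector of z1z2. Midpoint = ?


Equal distances means the locus is the perpendicular bisector of z1 and z2.
Midpoint = ((3+9)/2, (10+(-1))/2) = (6.0000, 4.5000)

Perpendicular bisector through (6.0000, 4.5000)


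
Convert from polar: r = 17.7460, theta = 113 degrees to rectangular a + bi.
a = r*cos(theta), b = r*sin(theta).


a = 17.7460*cos(113°) = 17.7460*(-0.39073) = -6.9339
b = 17.7460*sin(113°) = 17.7460*0.920505 = 16.3353

-6.9339 + 16.3353i


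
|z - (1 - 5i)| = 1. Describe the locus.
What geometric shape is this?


|z - z0| = r is a circle with center z0 and radius r.
Center = (1, -5), radius = 1

Circle with center (1, -5) and radius 1


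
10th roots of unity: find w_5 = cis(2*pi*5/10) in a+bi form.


Angle = 360*5/10 = 180°
a = cos(180°) = -1.0000
b = sin(180°) = 0

-1.0000 + 0i


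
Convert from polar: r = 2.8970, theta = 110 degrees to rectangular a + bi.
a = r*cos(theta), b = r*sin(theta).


a = 2.8970*cos(110°) = 2.8970*(-0.342) = -0.9908
b = 2.8970*sin(110°) = 2.8970*0.9397 = 2.7223

-0.9908 + 2.7223i


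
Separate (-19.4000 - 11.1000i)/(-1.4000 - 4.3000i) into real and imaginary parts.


Multiply by conjugate: (-19.4000 - 11.1000i)(-1.4000 + 4.3000i) / ((-1.4)^2 + (-4.3)^2)
Numerator real = -19.4*(-1.4) - (11.1)*(-4.3) = 74.89
Numerator imag = -11.1*(-1.4) - (-19.4)*(-4.3) = -67.88
Denominator = 20.45
Re(z) = 74.89/20.45 = 3.6621
Im(z) = -67.88/20.45 = -3.3193

Re(z) = 3.6621, Im(z) = -3.3193


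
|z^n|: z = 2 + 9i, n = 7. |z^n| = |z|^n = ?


|z| = sqrt(4+81) = sqrt(85) = 9.2195
|z^7| = |z|^7 = (sqrt(85))^7 = 85^3 * sqrt(85) = 614125*sqrt(85)

|z^7| = 614125*sqrt(85) ≈ 5661952.7398


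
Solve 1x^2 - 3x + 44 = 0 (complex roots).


disc = (-3)^2 - 4*1*44 = 9 - 176 = -167
sqrt(|disc|) = sqrt(167) = 12.9228
Real part = 3/(2*1) = 1.5000
Imag part = 12.9228/(2*1) = 6.4614

1.5000 ± 6.4614i


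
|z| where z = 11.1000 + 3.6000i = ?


|z| = sqrt(11.1^2 + 3.6^2) = sqrt(123.21 + 12.96) = sqrt(136.17) = 11.6692

|z| = 11.6692


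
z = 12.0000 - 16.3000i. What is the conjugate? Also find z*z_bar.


z_bar = 12.0000 + 16.3000i
z*z_bar = 12^2 + (-16.3)^2 = 144 + 265.69 = 409.69

z_bar = 12.0000 + 16.3000i, z*z_bar = 409.69


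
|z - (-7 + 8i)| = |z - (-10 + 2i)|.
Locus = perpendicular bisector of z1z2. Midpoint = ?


Equal distances means the locus is the perpendicular bisector of z1 and z2.
Midpoint = ((-7+(-10))/2, (8+2)/2) = (-8.5000, 5.0000)

Perpendicular bisector through (-8.5000, 5.0000)


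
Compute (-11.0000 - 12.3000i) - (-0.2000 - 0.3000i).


Real: -11 + 0.2 = -10.8
Imag: -12.3 + 0.3 = -12

-10.8000 - 12.0000i


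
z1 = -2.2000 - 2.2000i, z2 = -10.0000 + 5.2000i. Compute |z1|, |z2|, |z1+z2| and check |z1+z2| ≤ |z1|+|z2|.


|z1| = sqrt((-2.2)^2 + (-2.2)^2) = sqrt(9.68) = 3.1113
|z2| = sqrt((-10)^2 + 5.2^2) = sqrt(127.04) = 11.2712
z1+z2 = -12.2000 + 3.0000i
|z1+z2| = sqrt(157.84) = 12.5634
|z1|+|z2| = 3.1113 + 11.2712 = 14.3825

|z1+z2| = 12.5634 ≤ |z1|+|z2| = 14.3825 (verified)


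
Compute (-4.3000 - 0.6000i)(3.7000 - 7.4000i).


Real = -4.3*3.7 - (-0.6)*(-7.4) = -15.91 - 4.44 = -20.35
Imag = -4.3*(-7.4) + 3.7*(-0.6) = 31.82 - (2.22) = 29.6

-20.3500 + 29.6000i


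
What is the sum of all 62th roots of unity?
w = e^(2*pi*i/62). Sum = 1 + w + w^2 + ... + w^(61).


The sum of all 62th roots of unity is 0.
Geometric series: (1 - w^62)/(1 - w) = (1-1)/(1-w) = 0 since w^62 = 1, w ≠ 1.
Alternatively: coefficient of z^61 in z^62 - 1 is 0.

0


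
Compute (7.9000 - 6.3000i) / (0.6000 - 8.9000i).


Conjugate of z2 = 0.6000 + 8.9000i
Numerator: (7.9000 - 6.3000i)(0.6000 + 8.9000i) = 60.8100 + 66.5300i
Denominator: 0.6^2 + (-8.9)^2 = 79.57
Result = (60.8100 + 66.5300i)/79.57

0.7642 + 0.8361i


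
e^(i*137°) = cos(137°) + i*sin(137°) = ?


cos(137°) = -0.7314
sin(137°) = 0.6820

e^(i*137°) = -0.7314 + 0.6820i


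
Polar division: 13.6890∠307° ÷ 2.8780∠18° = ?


r = 13.6890 / 2.8780 = 4.7564
theta = 307° - 18° = 289° = 289° (mod 360)

4.7564 cis(289°)


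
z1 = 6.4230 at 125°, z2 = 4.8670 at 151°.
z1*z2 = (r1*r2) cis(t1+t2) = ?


r = 6.4230 * 4.8670 = 31.2607
theta = 125° + 151° = 276° = 276° (mod 360)

31.2607 cis(276°)


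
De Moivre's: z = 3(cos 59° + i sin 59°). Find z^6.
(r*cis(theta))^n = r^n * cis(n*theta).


r^6 = 3^6 = 729
n*theta = 6*59° = 354° = 354° (mod 360)
a = 729*cos(354°) = 725.0065
b = 729*sin(354°) = -76.2012

729 cis(354°) = 725.0065 - 76.2012i


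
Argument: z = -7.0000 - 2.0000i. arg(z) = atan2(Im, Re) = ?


Re = -7, Im = -2
arg = atan2(-2, -7) = -164.0546 degrees

arg(z) = -164.0546 degrees


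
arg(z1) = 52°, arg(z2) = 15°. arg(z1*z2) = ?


arg(z1*z2) = 52° + 15° = 67°
Normalized to (-180°, 180°]: 67°

67°


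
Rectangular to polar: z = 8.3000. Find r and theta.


r = sqrt(68.89+0) = sqrt(68.89) = 8.3000
theta = atan2(0, 8.3) = 0 degrees

r = 8.3000, theta = 0 degrees


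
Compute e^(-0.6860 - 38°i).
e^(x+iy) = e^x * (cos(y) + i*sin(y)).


e^-0.6860 = 0.5036
cos(-38°) = 0.788
sin(-38°) = -0.61566
Real = 0.5036*0.788 = 0.3968
Imag = 0.5036*(-0.61566) = -0.3100

0.3968 - 0.3100i


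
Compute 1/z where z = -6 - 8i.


|z|^2 = 36+64 = 100
1/z = (-6 + 8i)/100

1/z = -0.0600 + 0.0800i


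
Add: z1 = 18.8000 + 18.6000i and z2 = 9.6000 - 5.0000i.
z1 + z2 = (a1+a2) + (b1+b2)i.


Real: 18.8 + 9.6 = 28.4
Imag: 18.6 - 5 = 13.6

28.4000 + 13.6000i


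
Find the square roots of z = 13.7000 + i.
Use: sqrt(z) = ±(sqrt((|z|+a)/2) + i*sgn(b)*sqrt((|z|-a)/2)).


|z| = sqrt(187.69+1) = 13.7364
sqrt((|z|+a)/2) = sqrt((13.7364+13.7)/2) = sqrt(13.7182) = 3.7038
sqrt((|z|-a)/2) = sqrt((13.7364-13.7)/2) = sqrt(0.0182) = 0.1350

±(3.7038 + 0.1350i) i.e. 3.7038 + 0.1350i and -3.7038 - 0.1350i


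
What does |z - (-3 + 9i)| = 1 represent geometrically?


|z - z0| = r is a circle with center z0 and radius r.
Center = (-3, 9), radius = 1

Circle with center (-3, 9) and radius 1


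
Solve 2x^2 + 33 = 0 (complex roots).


disc = 0^2 - 4*2*33 = 0 - 264 = -264
sqrt(|disc|) = sqrt(264) = 16.2481
Real part = 0/(2*2) = 0
Imag part = 16.2481/(2*2) = 4.0620

0 ± 4.0620i


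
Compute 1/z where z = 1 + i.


|z|^2 = 1+1 = 2
1/z = (1 - 1i)/2

1/z = 0.5000 - 0.5000i


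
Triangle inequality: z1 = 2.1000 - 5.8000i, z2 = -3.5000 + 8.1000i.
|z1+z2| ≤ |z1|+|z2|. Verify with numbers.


|z1| = sqrt(2.1^2 + (-5.8)^2) = sqrt(38.05) = 6.1685
|z2| = sqrt((-3.5)^2 + 8.1^2) = sqrt(77.86) = 8.8238
z1+z2 = -1.4000 + 2.3000i
|z1+z2| = sqrt(7.25) = 2.6926
|z1|+|z2| = 6.1685 + 8.8238 = 14.9923

|z1+z2| = 2.6926 ≤ |z1|+|z2| = 14.9923 (verified)


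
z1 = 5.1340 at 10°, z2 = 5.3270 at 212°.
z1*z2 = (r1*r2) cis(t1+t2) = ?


r = 5.1340 * 5.3270 = 27.3488
theta = 10° + 212° = 222° = 222° (mod 360)

27.3488 cis(222°)


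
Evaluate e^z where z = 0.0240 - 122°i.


e^0.0240 = 1.0243
cos(-122°) = -0.5299
sin(-122°) = -0.848
Real = 1.0243*(-0.5299) = -0.5428
Imag = 1.0243*(-0.848) = -0.8686

-0.5428 - 0.8686i


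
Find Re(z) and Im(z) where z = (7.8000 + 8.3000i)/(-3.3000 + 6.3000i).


Multiply by conjugate: (7.8000 + 8.3000i)(-3.3000 - 6.3000i) / ((-3.3)^2 + 6.3^2)
Numerator real = 7.8*(-3.3) + 8.3*6.3 = 26.55
Numerator imag = 8.3*(-3.3) - 7.8*6.3 = -76.53
Denominator = 50.58
Re(z) = 26.55/50.58 = 0.5249
Im(z) = -76.53/50.58 = -1.5130

Re(z) = 0.5249, Im(z) = -1.5130


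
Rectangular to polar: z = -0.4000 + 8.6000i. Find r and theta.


r = sqrt(0.16+73.96) = sqrt(74.12) = 8.6093
theta = atan2(8.6, -0.4) = 92.6630 degrees

r = 8.6093, theta = 92.6630 degrees


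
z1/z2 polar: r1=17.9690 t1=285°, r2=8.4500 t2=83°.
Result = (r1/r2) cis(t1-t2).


r = 17.9690 / 8.4500 = 2.1265
theta = 285° - 83° = 202° = 202° (mod 360)

2.1265 cis(202°)


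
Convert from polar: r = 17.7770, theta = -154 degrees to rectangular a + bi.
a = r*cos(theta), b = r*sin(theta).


a = 17.7770*cos(-154°) = 17.7770*(-0.898794) = -15.9779
b = 17.7770*sin(-154°) = 17.7770*(-0.43837) = -7.7929

-15.9779 - 7.7929i


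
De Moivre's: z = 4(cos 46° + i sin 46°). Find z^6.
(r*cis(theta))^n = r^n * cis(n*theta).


r^6 = 4^6 = 4096
n*theta = 6*46° = 276° = 276° (mod 360)
a = 4096*cos(276°) = 428.1486
b = 4096*sin(276°) = -4073.5617

4096 cis(276°) = 428.1486 - 4073.5617i


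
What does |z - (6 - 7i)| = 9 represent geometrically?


|z - z0| = r is a circle with center z0 and radius r.
Center = (6, -7), radius = 9

Circle with center (6, -7) and radius 9


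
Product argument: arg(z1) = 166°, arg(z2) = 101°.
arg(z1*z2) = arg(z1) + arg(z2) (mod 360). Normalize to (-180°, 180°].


arg(z1*z2) = 166° + 101° = 267°
Normalized to (-180°, 180°]: -93°

-93°


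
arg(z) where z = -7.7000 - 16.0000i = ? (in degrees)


Re = -7.7, Im = -16
arg = atan2(-16, -7.7) = -115.6992 degrees

arg(z) = -115.6992 degrees


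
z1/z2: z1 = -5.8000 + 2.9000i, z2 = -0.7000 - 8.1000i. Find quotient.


Conjugate of z2 = -0.7000 + 8.1000i
Numerator: (-5.8000 + 2.9000i)(-0.7000 + 8.1000i) = -19.4300 - 49.0100i
Denominator: (-0.7)^2 + (-8.1)^2 = 66.1
Result = (-19.4300 - 49.0100i)/66.1

-0.2939 - 0.7415i


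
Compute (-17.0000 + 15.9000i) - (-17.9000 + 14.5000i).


Real: -17 + 17.9 = 0.9
Imag: 15.9 - 14.5 = 1.4

0.9000 + 1.4000i


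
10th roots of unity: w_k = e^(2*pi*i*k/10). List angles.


The 10th roots of unity are cis(360k/10°) for k=0..9
Angle step = 360/10 = 36°
Primitive root: cis(36°)
Primitive root = 0.8090 + 0.5878i

10 roots at angles: 0°, 36°, 72°, 108°, 144°, 180°, 216°, 252°, 288°, 324°


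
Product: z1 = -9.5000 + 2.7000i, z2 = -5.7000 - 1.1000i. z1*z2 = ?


Real = -9.5*(-5.7) - 2.7*(-1.1) = 54.15 - (-2.97) = 57.12
Imag = -9.5*(-1.1) - (5.7)*2.7 = 10.45 - (15.39) = -4.94

57.1200 - 4.9400i


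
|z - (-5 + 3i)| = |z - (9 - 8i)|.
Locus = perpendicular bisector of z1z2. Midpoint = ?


Equal distances means the locus is the perpendicular bisector of z1 and z2.
Midpoint = ((-5+9)/2, (3+(-8))/2) = (2.0000, -2.5000)

Perpendicular bisector through (2.0000, -2.5000)


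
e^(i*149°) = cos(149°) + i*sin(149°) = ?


cos(149°) = -0.8572
sin(149°) = 0.5150

e^(i*149°) = -0.8572 + 0.5150i


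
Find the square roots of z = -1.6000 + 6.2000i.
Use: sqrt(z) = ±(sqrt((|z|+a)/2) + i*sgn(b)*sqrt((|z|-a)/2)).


|z| = sqrt(2.56+38.44) = 6.4031
sqrt((|z|+a)/2) = sqrt((6.4031+(-1.6))/2) = sqrt(2.4016) = 1.5497
sqrt((|z|-a)/2) = sqrt((6.4031-(-1.6))/2) = sqrt(4.0016) = 2.0004

±(1.5497 + 2.0004i) i.e. 1.5497 + 2.0004i and -1.5497 - 2.0004i


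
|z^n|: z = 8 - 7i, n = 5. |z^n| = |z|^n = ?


|z| = sqrt(64+49) = sqrt(113) = 10.6301
|z^5| = |z|^5 = (sqrt(113))^5 = 113^2 * sqrt(113) = 12769*sqrt(113)

|z^5| = 12769*sqrt(113) ≈ 135736.3319


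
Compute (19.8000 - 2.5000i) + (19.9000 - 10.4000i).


Real: 19.8 + 19.9 = 39.7
Imag: -2.5 - 10.4 = -12.9

39.7000 - 12.9000i


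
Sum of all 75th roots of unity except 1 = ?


With w = e^(2*pi*i/75), all 75 of the 75th roots of unity w^0 = 1, w, ..., w^(74) sum to 0: 1 + w + ... + w^(74) = (1 - w^75)/(1 - w) = 0 since w^75 = 1, w ≠ 1.
Removing the root 1: w + w^2 + ... + w^(74) = 0 - 1 = -1

Sum = -1


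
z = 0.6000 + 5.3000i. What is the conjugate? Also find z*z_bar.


z_bar = 0.6000 - 5.3000i
z*z_bar = 0.6^2 + 5.3^2 = 0.36 + 28.09 = 28.45

z_bar = 0.6000 - 5.3000i, z*z_bar = 28.45


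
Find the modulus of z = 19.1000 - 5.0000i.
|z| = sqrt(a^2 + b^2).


|z| = sqrt(19.1^2 + (-5)^2) = sqrt(364.81 + 25) = sqrt(389.81) = 19.7436

|z| = 19.7436


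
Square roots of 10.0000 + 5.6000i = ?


|z| = sqrt(100+31.36) = 11.4612
sqrt((|z|+a)/2) = sqrt((11.4612+10)/2) = sqrt(10.7306) = 3.2758
sqrt((|z|-a)/2) = sqrt((11.4612-10)/2) = sqrt(0.7306) = 0.8548

±(3.2758 + 0.8548i) i.e. 3.2758 + 0.8548i and -3.2758 - 0.8548i


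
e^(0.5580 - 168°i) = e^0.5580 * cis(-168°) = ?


e^0.5580 = 1.7472
cos(-168°) = -0.97815
sin(-168°) = -0.20791
Real = 1.7472*(-0.97815) = -1.7090
Imag = 1.7472*(-0.20791) = -0.3633

-1.7090 - 0.3633i


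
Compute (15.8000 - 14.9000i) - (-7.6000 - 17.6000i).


Real: 15.8 + 7.6 = 23.4
Imag: -14.9 + 17.6 = 2.7

23.4000 + 2.7000i


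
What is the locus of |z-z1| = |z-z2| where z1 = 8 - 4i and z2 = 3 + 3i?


Equal distances means the locus is the perpendicular bisector of z1 and z2.
Midpoint = ((8+3)/2, (-4+3)/2) = (5.5000, -0.5000)

Perpendicular bisector through (5.5000, -0.5000)


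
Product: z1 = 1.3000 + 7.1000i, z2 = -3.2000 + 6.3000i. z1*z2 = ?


Real = 1.3*(-3.2) - 7.1*6.3 = -4.16 - 44.73 = -48.89
Imag = 1.3*6.3 - (3.2)*7.1 = 8.19 - (22.72) = -14.53

-48.8900 - 14.5300i


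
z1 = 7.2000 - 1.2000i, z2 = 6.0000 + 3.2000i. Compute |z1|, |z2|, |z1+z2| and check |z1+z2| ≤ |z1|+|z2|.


|z1| = sqrt(7.2^2 + (-1.2)^2) = sqrt(53.28) = 7.2993
|z2| = sqrt(6^2 + 3.2^2) = sqrt(46.24) = 6.8000
z1+z2 = 13.2000 + 2.0000i
|z1+z2| = sqrt(178.24) = 13.3507
|z1|+|z2| = 7.2993 + 6.8000 = 14.0993

|z1+z2| = 13.3507 ≤ |z1|+|z2| = 14.0993 (verified)


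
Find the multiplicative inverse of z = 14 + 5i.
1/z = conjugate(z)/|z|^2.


|z|^2 = 196+25 = 221
1/z = (14 - 5i)/221

1/z = 0.0633 - 0.0226i


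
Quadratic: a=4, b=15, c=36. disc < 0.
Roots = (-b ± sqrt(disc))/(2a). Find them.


disc = 15^2 - 4*4*36 = 225 - 576 = -351
sqrt(|disc|) = sqrt(351) = 18.7350
Real part = -15/(2*4) = -1.8750
Imag part = 18.7350/(2*4) = 2.3419

-1.8750 ± 2.3419i


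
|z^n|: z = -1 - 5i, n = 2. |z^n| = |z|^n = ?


|z| = sqrt(1+25) = sqrt(26) = 5.0990
|z^2| = |z|^2 = (sqrt(26))^2 = 26

|z^2| = 26


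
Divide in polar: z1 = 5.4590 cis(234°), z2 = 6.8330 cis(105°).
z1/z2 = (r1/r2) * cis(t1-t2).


r = 5.4590 / 6.8330 = 0.7989
theta = 234° - 105° = 129° = 129° (mod 360)

0.7989 cis(129°)


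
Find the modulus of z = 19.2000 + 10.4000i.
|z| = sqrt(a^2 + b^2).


|z| = sqrt(19.2^2 + 10.4^2) = sqrt(368.64 + 108.16) = sqrt(476.8) = 21.8358

|z| = 21.8358


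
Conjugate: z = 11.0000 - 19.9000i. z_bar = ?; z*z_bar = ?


z_bar = 11.0000 + 19.9000i
z*z_bar = 11^2 + (-19.9)^2 = 121 + 396.01 = 517.01

z_bar = 11.0000 + 19.9000i, z*z_bar = 517.01


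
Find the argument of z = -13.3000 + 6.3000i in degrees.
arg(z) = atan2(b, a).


Re = -13.3, Im = 6.3
arg = atan2(6.3, -13.3) = 154.6538 degrees

arg(z) = 154.6538 degrees


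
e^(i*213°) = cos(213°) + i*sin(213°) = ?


cos(213°) = -0.8387
sin(213°) = -0.5446

e^(i*213°) = -0.8387 - 0.5446i


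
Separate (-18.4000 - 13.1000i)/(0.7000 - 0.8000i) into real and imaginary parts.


Multiply by conjugate: (-18.4000 - 13.1000i)(0.7000 + 0.8000i) / (0.7^2 + (-0.8)^2)
Numerator real = -18.4*0.7 - (13.1)*(-0.8) = -2.4
Numerator imag = -13.1*0.7 - (-18.4)*(-0.8) = -23.89
Denominator = 1.13
Re(z) = -2.4/1.13 = -2.1239
Im(z) = -23.89/1.13 = -21.1416

Re(z) = -2.1239, Im(z) = -21.1416


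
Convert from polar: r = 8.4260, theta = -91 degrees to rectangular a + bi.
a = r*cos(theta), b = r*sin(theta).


a = 8.4260*cos(-91°) = 8.4260*(-0.017452) = -0.1471
b = 8.4260*sin(-91°) = 8.4260*(-0.99985) = -8.4247

-0.1471 - 8.4247i


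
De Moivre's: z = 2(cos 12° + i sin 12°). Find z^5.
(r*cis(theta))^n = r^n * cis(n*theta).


r^5 = 2^5 = 32
n*theta = 5*12° = 60° = 60° (mod 360)
a = 32*cos(60°) = 16.0000
b = 32*sin(60°) = 27.7128

32 cis(60°) = 16.0000 + 27.7128i


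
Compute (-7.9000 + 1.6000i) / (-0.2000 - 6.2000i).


Conjugate of z2 = -0.2000 + 6.2000i
Numerator: (-7.9000 + 1.6000i)(-0.2000 + 6.2000i) = -8.3400 - 49.3000i
Denominator: (-0.2)^2 + (-6.2)^2 = 38.48
Result = (-8.3400 - 49.3000i)/38.48

-0.2167 - 1.2812i


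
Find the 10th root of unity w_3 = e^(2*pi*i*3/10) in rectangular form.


Angle = 360*3/10 = 108°
a = cos(108°) = -0.3090
b = sin(108°) = 0.9511

-0.3090 + 0.9511i


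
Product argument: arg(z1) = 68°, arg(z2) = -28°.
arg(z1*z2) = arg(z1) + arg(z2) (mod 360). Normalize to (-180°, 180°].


arg(z1*z2) = 68° - 28° = 40°
Normalized to (-180°, 180°]: 40°

40°


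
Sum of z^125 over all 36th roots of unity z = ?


The roots are w_k = w^k with w = e^(2*pi*i/36), and (w^k)^125 = (w^125)^k.
So S = 1 + u + u^2 + ... + u^(35) with u = w^125.
125 = 3*36 + 17, so 125 is not a multiple of 36: u = (w^36)^3 * w^17 = w^17 ≠ 1 (w is a primitive 36th root), while u^36 = (w^36)^125 = 1.
Geometric series: S = (1 - u^36)/(1 - u) = (1 - 1)/(1 - u) = 0

S = 0


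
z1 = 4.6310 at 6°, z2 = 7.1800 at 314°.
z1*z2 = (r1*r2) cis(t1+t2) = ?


r = 4.6310 * 7.1800 = 33.2506
theta = 6° + 314° = 320° = 320° (mod 360)

33.2506 cis(320°)


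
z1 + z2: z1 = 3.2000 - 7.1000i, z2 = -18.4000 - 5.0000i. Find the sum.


Real: 3.2 - 18.4 = -15.2
Imag: -7.1 - 5 = -12.1

-15.2000 - 12.1000i


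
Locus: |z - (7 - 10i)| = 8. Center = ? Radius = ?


|z - z0| = r is a circle with center z0 and radius r.
Center = (7, -10), radius = 8

Circle with center (7, -10) and radius 8


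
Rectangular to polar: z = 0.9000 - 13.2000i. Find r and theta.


r = sqrt(0.81+174.24) = sqrt(175.05) = 13.2306
theta = atan2(-13.2, 0.9) = -86.0995 degrees

r = 13.2306, theta = -86.0995 degrees


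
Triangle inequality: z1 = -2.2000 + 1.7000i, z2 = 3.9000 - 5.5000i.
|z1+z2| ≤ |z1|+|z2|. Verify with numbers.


|z1| = sqrt((-2.2)^2 + 1.7^2) = sqrt(7.73) = 2.7803
|z2| = sqrt(3.9^2 + (-5.5)^2) = sqrt(45.46) = 6.7424
z1+z2 = 1.7000 - 3.8000i
|z1+z2| = sqrt(17.33) = 4.1629
|z1|+|z2| = 2.7803 + 6.7424 = 9.5227

|z1+z2| = 4.1629 ≤ |z1|+|z2| = 9.5227 (verified)


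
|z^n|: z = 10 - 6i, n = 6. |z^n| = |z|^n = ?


|z| = sqrt(100+36) = sqrt(136) = 11.6619
|z^6| = |z|^6 = (sqrt(136))^6 = 136^3 = 2515456

|z^6| = 2515456


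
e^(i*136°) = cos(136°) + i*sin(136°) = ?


cos(136°) = -0.7193
sin(136°) = 0.6947

e^(i*136°) = -0.7193 + 0.6947i


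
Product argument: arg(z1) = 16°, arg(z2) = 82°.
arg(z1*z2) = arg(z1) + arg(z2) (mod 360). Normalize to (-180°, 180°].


arg(z1*z2) = 16° + 82° = 98°
Normalized to (-180°, 180°]: 98°

98°


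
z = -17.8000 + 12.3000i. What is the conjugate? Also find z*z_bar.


z_bar = -17.8000 - 12.3000i
z*z_bar = (-17.8)^2 + 12.3^2 = 316.84 + 151.29 = 468.13

z_bar = -17.8000 - 12.3000i, z*z_bar = 468.13


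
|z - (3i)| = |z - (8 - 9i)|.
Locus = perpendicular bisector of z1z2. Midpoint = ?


Equal distances means the locus is the perpendicular bisector of z1 and z2.
Midpoint = ((0+8)/2, (3+(-9))/2) = (4.0000, -3.0000)

Perpendicular bisector through (4.0000, -3.0000)


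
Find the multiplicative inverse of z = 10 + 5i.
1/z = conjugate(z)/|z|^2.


|z|^2 = 100+25 = 125
1/z = (10 - 5i)/125

1/z = 0.0800 - 0.0400i


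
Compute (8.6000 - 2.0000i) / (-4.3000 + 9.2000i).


Conjugate of z2 = -4.3000 - 9.2000i
Numerator: (8.6000 - 2.0000i)(-4.3000 - 9.2000i) = -55.3800 - 70.5200i
Denominator: (-4.3)^2 + 9.2^2 = 103.13
Result = (-55.3800 - 70.5200i)/103.13

-0.5370 - 0.6838i


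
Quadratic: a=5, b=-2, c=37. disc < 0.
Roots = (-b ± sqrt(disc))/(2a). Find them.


disc = (-2)^2 - 4*5*37 = 4 - 740 = -736
sqrt(|disc|) = sqrt(736) = 27.1293
Real part = 2/(2*5) = 0.2000
Imag part = 27.1293/(2*5) = 2.7129

0.2000 ± 2.7129i


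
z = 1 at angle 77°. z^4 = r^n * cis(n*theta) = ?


r^4 = 1^4 = 1
n*theta = 4*77° = 308° = 308° (mod 360)
a = 1*cos(308°) = 0.6157
b = 1*sin(308°) = -0.7880

1 cis(308°) = 0.6157 - 0.7880i


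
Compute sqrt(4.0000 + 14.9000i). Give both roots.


|z| = sqrt(16+222.01) = 15.4276
sqrt((|z|+a)/2) = sqrt((15.4276+4)/2) = sqrt(9.7138) = 3.1167
sqrt((|z|-a)/2) = sqrt((15.4276-4)/2) = sqrt(5.7138) = 2.3904

±(3.1167 + 2.3904i) i.e. 3.1167 + 2.3904i and -3.1167 - 2.3904i


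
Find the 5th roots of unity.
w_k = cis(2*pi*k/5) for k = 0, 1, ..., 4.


The 5th roots of unity are cis(360k/5°) for k=0..4
Angle step = 360/5 = 72°
Primitive root: cis(72°)
Primitive root = 0.3090 + 0.9511i

5 roots at angles: 0°, 72°, 144°, 216°, 288°


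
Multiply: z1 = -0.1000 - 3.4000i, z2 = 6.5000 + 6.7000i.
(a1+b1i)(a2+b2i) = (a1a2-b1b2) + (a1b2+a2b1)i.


Real = -0.1*6.5 - (-3.4)*6.7 = -0.65 - (-22.78) = 22.13
Imag = -0.1*6.7 + 6.5*(-3.4) = -0.67 - (22.1) = -22.77

22.1300 - 22.7700i


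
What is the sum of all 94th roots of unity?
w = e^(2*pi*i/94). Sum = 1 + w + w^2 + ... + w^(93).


The sum of all 94th roots of unity is 0.
Geometric series: (1 - w^94)/(1 - w) = (1-1)/(1-w) = 0 since w^94 = 1, w ≠ 1.
Alternatively: coefficient of z^93 in z^94 - 1 is 0.

0


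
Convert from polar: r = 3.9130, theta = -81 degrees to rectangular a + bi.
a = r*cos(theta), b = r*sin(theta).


a = 3.9130*cos(-81°) = 3.9130*0.15643 = 0.6121
b = 3.9130*sin(-81°) = 3.9130*(-0.98769) = -3.8648

0.6121 - 3.8648i


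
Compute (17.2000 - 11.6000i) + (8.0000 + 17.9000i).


Real: 17.2 + 8 = 25.2
Imag: -11.6 + 17.9 = 6.3

25.2000 + 6.3000i


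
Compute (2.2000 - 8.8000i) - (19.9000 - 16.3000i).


Real: 2.2 - 19.9 = -17.7
Imag: -8.8 + 16.3 = 7.5

-17.7000 + 7.5000i


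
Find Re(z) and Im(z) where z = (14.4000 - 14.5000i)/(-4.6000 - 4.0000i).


Multiply by conjugate: (14.4000 - 14.5000i)(-4.6000 + 4.0000i) / ((-4.6)^2 + (-4)^2)
Numerator real = 14.4*(-4.6) - (14.5)*(-4) = -8.24
Numerator imag = -14.5*(-4.6) - 14.4*(-4) = 124.3
Denominator = 37.16
Re(z) = -8.24/37.16 = -0.2217
Im(z) = 124.3/37.16 = 3.3450

Re(z) = -0.2217, Im(z) = 3.3450


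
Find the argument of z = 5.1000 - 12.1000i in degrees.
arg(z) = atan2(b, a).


Re = 5.1, Im = -12.1
arg = atan2(-12.1, 5.1) = -67.1452 degrees

arg(z) = -67.1452 degrees


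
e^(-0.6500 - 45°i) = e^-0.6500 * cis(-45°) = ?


e^-0.6500 = 0.5220
cos(-45°) = 0.7071
sin(-45°) = -0.7071
Real = 0.5220*0.7071 = 0.3691
Imag = 0.5220*(-0.7071) = -0.3691

0.3691 - 0.3691i


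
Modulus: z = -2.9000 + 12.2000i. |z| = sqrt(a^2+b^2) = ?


|z| = sqrt((-2.9)^2 + 12.2^2) = sqrt(8.41 + 148.84) = sqrt(157.25) = 12.5399

|z| = 12.5399


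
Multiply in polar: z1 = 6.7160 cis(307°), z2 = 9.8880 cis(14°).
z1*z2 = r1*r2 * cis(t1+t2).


r = 6.7160 * 9.8880 = 66.4078
theta = 307° + 14° = 321° = 321° (mod 360)

66.4078 cis(321°)


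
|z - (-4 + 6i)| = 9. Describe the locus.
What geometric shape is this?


|z - z0| = r is a circle with center z0 and radius r.
Center = (-4, 6), radius = 9

Circle with center (-4, 6) and radius 9


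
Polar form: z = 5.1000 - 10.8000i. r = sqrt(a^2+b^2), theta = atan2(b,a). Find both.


r = sqrt(26.01+116.64) = sqrt(142.65) = 11.9436
theta = atan2(-10.8, 5.1) = -64.7223 degrees

r = 11.9436, theta = -64.7223 degrees


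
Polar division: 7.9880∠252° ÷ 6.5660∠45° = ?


r = 7.9880 / 6.5660 = 1.2166
theta = 252° - 45° = 207° = 207° (mod 360)

1.2166 cis(207°)


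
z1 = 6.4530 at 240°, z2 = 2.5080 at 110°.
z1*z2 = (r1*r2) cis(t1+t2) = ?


r = 6.4530 * 2.5080 = 16.1841
theta = 240° + 110° = 350° = 350° (mod 360)

16.1841 cis(350°)


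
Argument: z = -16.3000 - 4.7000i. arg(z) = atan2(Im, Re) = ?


Re = -16.3, Im = -4.7
arg = atan2(-4.7, -16.3) = -163.9154 degrees

arg(z) = -163.9154 degrees


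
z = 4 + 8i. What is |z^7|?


|z| = sqrt(16+64) = sqrt(80) = 8.9443
|z^7| = |z|^7 = (sqrt(80))^7 = 80^3 * sqrt(80) = 512000*sqrt(80)

|z^7| = 512000*sqrt(80) ≈ 4579467.2179


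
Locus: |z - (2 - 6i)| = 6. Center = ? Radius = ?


|z - z0| = r is a circle with center z0 and radius r.
Center = (2, -6), radius = 6

Circle with center (2, -6) and radius 6


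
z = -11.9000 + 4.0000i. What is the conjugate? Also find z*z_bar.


z_bar = -11.9000 - 4.0000i
z*z_bar = (-11.9)^2 + 4^2 = 141.61 + 16 = 157.61

z_bar = -11.9000 - 4.0000i, z*z_bar = 157.61


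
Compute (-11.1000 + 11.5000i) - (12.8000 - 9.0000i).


Real: -11.1 - 12.8 = -23.9
Imag: 11.5 + 9 = 20.5

-23.9000 + 20.5000i


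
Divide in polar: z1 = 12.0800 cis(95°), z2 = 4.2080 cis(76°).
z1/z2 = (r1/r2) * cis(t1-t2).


r = 12.0800 / 4.2080 = 2.8707
theta = 95° - 76° = 19° = 19° (mod 360)

2.8707 cis(19°)


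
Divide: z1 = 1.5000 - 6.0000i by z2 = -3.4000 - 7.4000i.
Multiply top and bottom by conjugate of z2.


Conjugate of z2 = -3.4000 + 7.4000i
Numerator: (1.5000 - 6.0000i)(-3.4000 + 7.4000i) = 39.3000 + 31.5000i
Denominator: (-3.4)^2 + (-7.4)^2 = 66.32
Result = (39.3000 + 31.5000i)/66.32

0.5926 + 0.4750i


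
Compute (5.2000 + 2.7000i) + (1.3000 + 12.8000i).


Real: 5.2 + 1.3 = 6.5
Imag: 2.7 + 12.8 = 15.5

6.5000 + 15.5000i


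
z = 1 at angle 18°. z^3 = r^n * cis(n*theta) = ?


r^3 = 1^3 = 1
n*theta = 3*18° = 54° = 54° (mod 360)
a = 1*cos(54°) = 0.5878
b = 1*sin(54°) = 0.8090

1 cis(54°) = 0.5878 + 0.8090i


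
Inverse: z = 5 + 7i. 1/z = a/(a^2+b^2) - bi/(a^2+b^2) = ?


|z|^2 = 25+49 = 74
1/z = (5 - 7i)/74

1/z = 0.0676 - 0.0946i


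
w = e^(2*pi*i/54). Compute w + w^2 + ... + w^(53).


With w = e^(2*pi*i/54), all 54 of the 54th roots of unity w^0 = 1, w, ..., w^(53) sum to 0: 1 + w + ... + w^(53) = (1 - w^54)/(1 - w) = 0 since w^54 = 1, w ≠ 1.
Removing the root 1: w + w^2 + ... + w^(53) = 0 - 1 = -1

Sum = -1


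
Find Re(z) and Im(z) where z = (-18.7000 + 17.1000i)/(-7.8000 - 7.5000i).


Multiply by conjugate: (-18.7000 + 17.1000i)(-7.8000 + 7.5000i) / ((-7.8)^2 + (-7.5)^2)
Numerator real = -18.7*(-7.8) + 17.1*(-7.5) = 17.61
Numerator imag = 17.1*(-7.8) - (-18.7)*(-7.5) = -273.63
Denominator = 117.09
Re(z) = 17.61/117.09 = 0.1504
Im(z) = -273.63/117.09 = -2.3369

Re(z) = 0.1504, Im(z) = -2.3369


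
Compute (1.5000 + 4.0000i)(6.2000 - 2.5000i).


Real = 1.5*6.2 - 4*(-2.5) = 9.3 - (-10) = 19.3
Imag = 1.5*(-2.5) + 6.2*4 = -3.75 + 24.8 = 21.05

19.3000 + 21.0500i


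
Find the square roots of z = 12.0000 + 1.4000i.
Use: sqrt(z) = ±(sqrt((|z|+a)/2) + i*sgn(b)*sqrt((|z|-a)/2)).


|z| = sqrt(144+1.96) = 12.0814
sqrt((|z|+a)/2) = sqrt((12.0814+12)/2) = sqrt(12.0407) = 3.4700
sqrt((|z|-a)/2) = sqrt((12.0814-12)/2) = sqrt(0.0407) = 0.2017

±(3.4700 + 0.2017i) i.e. 3.4700 + 0.2017i and -3.4700 - 0.2017i


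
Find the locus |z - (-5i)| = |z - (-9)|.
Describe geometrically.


Equal distances means the locus is the perpendicular bisector of z1 and z2.
Midpoint = ((0+(-9))/2, (-5+0)/2) = (-4.5000, -2.5000)

Perpendicular bisector through (-4.5000, -2.5000)


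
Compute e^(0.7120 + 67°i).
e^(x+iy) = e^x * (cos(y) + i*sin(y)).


e^0.7120 = 2.03806
cos(67°) = 0.3907
sin(67°) = 0.9205
Real = 2.03806*0.3907 = 0.7963
Imag = 2.03806*0.9205 = 1.8760

0.7963 + 1.8760i


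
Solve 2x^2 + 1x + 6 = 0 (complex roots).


disc = 1^2 - 4*2*6 = 1 - 48 = -47
sqrt(|disc|) = sqrt(47) = 6.8557
Real part = -1/(2*2) = -0.2500
Imag part = 6.8557/(2*2) = 1.7139

-0.2500 ± 1.7139i


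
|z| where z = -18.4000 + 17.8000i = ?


|z| = sqrt((-18.4)^2 + 17.8^2) = sqrt(338.56 + 316.84) = sqrt(655.4) = 25.6008

|z| = 25.6008


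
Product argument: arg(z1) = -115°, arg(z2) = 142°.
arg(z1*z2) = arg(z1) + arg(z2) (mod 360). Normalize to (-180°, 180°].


arg(z1*z2) = -115° + 142° = 27°
Normalized to (-180°, 180°]: 27°

27°


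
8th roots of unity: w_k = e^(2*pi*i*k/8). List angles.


The 8th roots of unity are cis(360k/8°) for k=0..7
Angle step = 360/8 = 45°
Primitive root: cis(45°)
Primitive root = 0.7071 + 0.7071i

8 roots at angles: 0°, 45°, 90°, 135°, 180°, 225°, 270°, 315°


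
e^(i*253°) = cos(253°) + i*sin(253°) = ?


cos(253°) = -0.2924
sin(253°) = -0.9563

e^(i*253°) = -0.2924 - 0.9563i


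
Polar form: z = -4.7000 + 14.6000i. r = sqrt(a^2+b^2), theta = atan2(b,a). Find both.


r = sqrt(22.09+213.16) = sqrt(235.25) = 15.3379
theta = atan2(14.6, -4.7) = 107.8443 degrees

r = 15.3379, theta = 107.8443 degrees


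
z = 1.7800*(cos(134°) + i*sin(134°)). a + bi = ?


a = 1.7800*cos(134°) = 1.7800*(-0.69466) = -1.2365
b = 1.7800*sin(134°) = 1.7800*0.7193 = 1.2804

-1.2365 + 1.2804i


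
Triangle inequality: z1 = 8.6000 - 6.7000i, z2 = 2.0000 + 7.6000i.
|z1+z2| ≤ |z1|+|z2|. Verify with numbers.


|z1| = sqrt(8.6^2 + (-6.7)^2) = sqrt(118.85) = 10.9018
|z2| = sqrt(2^2 + 7.6^2) = sqrt(61.76) = 7.8588
z1+z2 = 10.6000 + 0.9000i
|z1+z2| = sqrt(113.17) = 10.6381
|z1|+|z2| = 10.9018 + 7.8588 = 18.7606

|z1+z2| = 10.6381 ≤ |z1|+|z2| = 18.7606 (verified)


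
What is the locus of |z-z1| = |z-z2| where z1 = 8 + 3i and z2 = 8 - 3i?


Equal distances means the locus is the perpendicular bisector of z1 and z2.
Midpoint = ((8+8)/2, (3+(-3))/2) = (8.0000, 0)

Perpendicular bisector through (8.0000, 0)


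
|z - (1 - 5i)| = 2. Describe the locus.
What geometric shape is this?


|z - z0| = r is a circle with center z0 and radius r.
Center = (1, -5), radius = 2

Circle with center (1, -5) and radius 2


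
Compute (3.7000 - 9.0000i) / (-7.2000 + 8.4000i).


Conjugate of z2 = -7.2000 - 8.4000i
Numerator: (3.7000 - 9.0000i)(-7.2000 - 8.4000i) = -102.2400 + 33.7200i
Denominator: (-7.2)^2 + 8.4^2 = 122.4
Result = (-102.2400 + 33.7200i)/122.4

-0.8353 + 0.2755i


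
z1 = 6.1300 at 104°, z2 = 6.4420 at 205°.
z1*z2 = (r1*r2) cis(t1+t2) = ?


r = 6.1300 * 6.4420 = 39.4895
theta = 104° + 205° = 309° = 309° (mod 360)

39.4895 cis(309°)


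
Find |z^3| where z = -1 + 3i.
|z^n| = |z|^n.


|z| = sqrt(1+9) = sqrt(10) = 3.1623
|z^3| = |z|^3 = (sqrt(10))^3 = 10*sqrt(10)

|z^3| = 10*sqrt(10) ≈ 31.6228


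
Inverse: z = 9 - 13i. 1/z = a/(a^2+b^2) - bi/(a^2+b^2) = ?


|z|^2 = 81+169 = 250
1/z = (9 + 13i)/250

1/z = 0.0360 + 0.0520i


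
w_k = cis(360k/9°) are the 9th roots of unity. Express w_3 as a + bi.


Angle = 360*3/9 = 120°
a = cos(120°) = -0.5000
b = sin(120°) = 0.8660

-0.5000 + 0.8660i


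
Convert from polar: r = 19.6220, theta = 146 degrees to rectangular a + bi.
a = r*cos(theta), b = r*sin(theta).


a = 19.6220*cos(146°) = 19.6220*(-0.82904) = -16.2674
b = 19.6220*sin(146°) = 19.6220*0.559193 = 10.9725

-16.2674 + 10.9725i


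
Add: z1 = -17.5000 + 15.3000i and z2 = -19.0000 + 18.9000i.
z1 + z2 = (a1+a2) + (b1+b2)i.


Real: -17.5 - 19 = -36.5
Imag: 15.3 + 18.9 = 34.2

-36.5000 + 34.2000i


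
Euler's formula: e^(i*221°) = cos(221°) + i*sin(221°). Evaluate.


cos(221°) = -0.7547
sin(221°) = -0.6561

e^(i*221°) = -0.7547 - 0.6561i


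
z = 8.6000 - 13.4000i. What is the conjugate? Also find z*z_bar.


z_bar = 8.6000 + 13.4000i
z*z_bar = 8.6^2 + (-13.4)^2 = 73.96 + 179.56 = 253.52

z_bar = 8.6000 + 13.4000i, z*z_bar = 253.52


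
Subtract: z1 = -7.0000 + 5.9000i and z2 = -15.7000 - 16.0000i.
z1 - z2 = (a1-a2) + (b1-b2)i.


Real: -7 + 15.7 = 8.7
Imag: 5.9 + 16 = 21.9

8.7000 + 21.9000i


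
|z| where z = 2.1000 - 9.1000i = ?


|z| = sqrt(2.1^2 + (-9.1)^2) = sqrt(4.41 + 82.81) = sqrt(87.22) = 9.3392

|z| = 9.3392


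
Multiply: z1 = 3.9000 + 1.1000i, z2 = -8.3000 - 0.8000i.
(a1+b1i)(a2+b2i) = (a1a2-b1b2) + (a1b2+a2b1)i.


Real = 3.9*(-8.3) - 1.1*(-0.8) = -32.37 - (-0.88) = -31.49
Imag = 3.9*(-0.8) - (8.3)*1.1 = -3.12 - (9.13) = -12.25

-31.4900 - 12.2500i


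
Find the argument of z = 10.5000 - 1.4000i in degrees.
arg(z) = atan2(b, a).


Re = 10.5, Im = -1.4
arg = atan2(-1.4, 10.5) = -7.5946 degrees

arg(z) = -7.5946 degrees


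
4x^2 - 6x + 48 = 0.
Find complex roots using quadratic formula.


disc = (-6)^2 - 4*4*48 = 36 - 768 = -732
sqrt(|disc|) = sqrt(732) = 27.0555
Real part = 6/(2*4) = 0.7500
Imag part = 27.0555/(2*4) = 3.3819

0.7500 ± 3.3819i


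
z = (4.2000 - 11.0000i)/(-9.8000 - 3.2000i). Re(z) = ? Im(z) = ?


Multiply by conjugate: (4.2000 - 11.0000i)(-9.8000 + 3.2000i) / ((-9.8)^2 + (-3.2)^2)
Numerator real = 4.2*(-9.8) - (11)*(-3.2) = -5.96
Numerator imag = -11*(-9.8) - 4.2*(-3.2) = 121.24
Denominator = 106.28
Re(z) = -5.96/106.28 = -0.0561
Im(z) = 121.24/106.28 = 1.1408

Re(z) = -0.0561, Im(z) = 1.1408


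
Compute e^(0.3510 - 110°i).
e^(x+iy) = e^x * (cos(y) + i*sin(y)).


e^0.3510 = 1.4205
cos(-110°) = -0.342
sin(-110°) = -0.9397
Real = 1.4205*(-0.342) = -0.4858
Imag = 1.4205*(-0.9397) = -1.3348

-0.4858 - 1.3348i


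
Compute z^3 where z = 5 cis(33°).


r^3 = 5^3 = 125
n*theta = 3*33° = 99° = 99° (mod 360)
a = 125*cos(99°) = -19.5543
b = 125*sin(99°) = 123.4610

125 cis(99°) = -19.5543 + 123.4610i


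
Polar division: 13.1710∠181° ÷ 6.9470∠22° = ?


r = 13.1710 / 6.9470 = 1.8959
theta = 181° - 22° = 159° = 159° (mod 360)

1.8959 cis(159°)


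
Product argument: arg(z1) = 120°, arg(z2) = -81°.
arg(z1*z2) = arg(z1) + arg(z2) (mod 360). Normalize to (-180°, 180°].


arg(z1*z2) = 120° - 81° = 39°
Normalized to (-180°, 180°]: 39°

39°


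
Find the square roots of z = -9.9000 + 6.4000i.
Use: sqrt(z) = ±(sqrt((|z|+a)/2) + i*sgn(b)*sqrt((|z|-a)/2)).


|z| = sqrt(98.01+40.96) = 11.7886
sqrt((|z|+a)/2) = sqrt((11.7886+(-9.9))/2) = sqrt(0.9443) = 0.9717
sqrt((|z|-a)/2) = sqrt((11.7886-(-9.9))/2) = sqrt(10.8443) = 3.2931

±(0.9717 + 3.2931i) i.e. 0.9717 + 3.2931i and -0.9717 - 3.2931i


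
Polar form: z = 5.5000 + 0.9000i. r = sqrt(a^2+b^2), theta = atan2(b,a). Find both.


r = sqrt(30.25+0.81) = sqrt(31.06) = 5.5731
theta = atan2(0.9, 5.5) = 9.2933 degrees

r = 5.5731, theta = 9.2933 degrees


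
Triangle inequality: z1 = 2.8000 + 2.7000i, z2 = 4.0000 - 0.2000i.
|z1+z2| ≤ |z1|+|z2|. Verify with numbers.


|z1| = sqrt(2.8^2 + 2.7^2) = sqrt(15.13) = 3.8897
|z2| = sqrt(4^2 + (-0.2)^2) = sqrt(16.04) = 4.0050
z1+z2 = 6.8000 + 2.5000i
|z1+z2| = sqrt(52.49) = 7.2450
|z1|+|z2| = 3.8897 + 4.0050 = 7.8947

|z1+z2| = 7.2450 ≤ |z1|+|z2| = 7.8947 (verified)


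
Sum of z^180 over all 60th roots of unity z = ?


The roots are w_k = w^k with w = e^(2*pi*i/60), and (w^k)^180 = (w^180)^k.
So S = 1 + u + u^2 + ... + u^(59) with u = w^180.
180 = 3*60 + 0, so 180 is a multiple of 60 and u = (w^60)^3 = 1.
Every one of the 60 terms equals 1: S = 60

S = 60


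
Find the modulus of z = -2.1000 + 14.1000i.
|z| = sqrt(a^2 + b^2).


|z| = sqrt((-2.1)^2 + 14.1^2) = sqrt(4.41 + 198.81) = sqrt(203.22) = 14.2555

|z| = 14.2555


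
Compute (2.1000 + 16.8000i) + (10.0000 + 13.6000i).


Real: 2.1 + 10 = 12.1
Imag: 16.8 + 13.6 = 30.4

12.1000 + 30.4000i


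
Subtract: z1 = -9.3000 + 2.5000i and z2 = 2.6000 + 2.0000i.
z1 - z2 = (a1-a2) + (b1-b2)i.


Real: -9.3 - 2.6 = -11.9
Imag: 2.5 - 2 = 0.5

-11.9000 + 0.5000i


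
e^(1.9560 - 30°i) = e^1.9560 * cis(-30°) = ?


e^1.9560 = 7.0710
cos(-30°) = 0.86603
sin(-30°) = -0.5
Real = 7.0710*0.86603 = 6.1237
Imag = 7.0710*(-0.5) = -3.5355

6.1237 - 3.5355i


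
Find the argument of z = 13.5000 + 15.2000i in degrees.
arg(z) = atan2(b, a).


Re = 13.5, Im = 15.2
arg = atan2(15.2, 13.5) = 48.3899 degrees

arg(z) = 48.3899 degrees


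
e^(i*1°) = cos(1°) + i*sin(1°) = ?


cos(1°) = 0.9998
sin(1°) = 0.0175

e^(i*1°) = 0.9998 + 0.0175i


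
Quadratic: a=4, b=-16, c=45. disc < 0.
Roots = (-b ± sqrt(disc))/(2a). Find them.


disc = (-16)^2 - 4*4*45 = 256 - 720 = -464
sqrt(|disc|) = sqrt(464) = 21.5407
Real part = 16/(2*4) = 2.0000
Imag part = 21.5407/(2*4) = 2.6926

2.0000 ± 2.6926i


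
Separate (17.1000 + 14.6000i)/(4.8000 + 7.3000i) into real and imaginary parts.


Multiply by conjugate: (17.1000 + 14.6000i)(4.8000 - 7.3000i) / (4.8^2 + 7.3^2)
Numerator real = 17.1*4.8 + 14.6*7.3 = 188.66
Numerator imag = 14.6*4.8 - 17.1*7.3 = -54.75
Denominator = 76.33
Re(z) = 188.66/76.33 = 2.4716
Im(z) = -54.75/76.33 = -0.7173

Re(z) = 2.4716, Im(z) = -0.7173


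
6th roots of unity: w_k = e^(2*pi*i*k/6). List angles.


The 6th roots of unity are cis(360k/6°) for k=0..5
Angle step = 360/6 = 60°
Primitive root: cis(60°)
Primitive root = 0.5000 + 0.8660i

6 roots at angles: 0°, 60°, 120°, 180°, 240°, 300°


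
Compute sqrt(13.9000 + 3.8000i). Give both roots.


|z| = sqrt(193.21+14.44) = 14.4101
sqrt((|z|+a)/2) = sqrt((14.4101+13.9)/2) = sqrt(14.1550) = 3.7623
sqrt((|z|-a)/2) = sqrt((14.4101-13.9)/2) = sqrt(0.2550) = 0.5050

±(3.7623 + 0.5050i) i.e. 3.7623 + 0.5050i and -3.7623 - 0.5050i


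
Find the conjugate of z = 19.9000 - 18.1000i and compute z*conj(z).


z_bar = 19.9000 + 18.1000i
z*z_bar = 19.9^2 + (-18.1)^2 = 396.01 + 327.61 = 723.62

z_bar = 19.9000 + 18.1000i, z*z_bar = 723.62


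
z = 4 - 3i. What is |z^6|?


|z| = sqrt(16+9) = sqrt(25) = 5
|z^6| = |z|^6 = 5^6 = 15625

|z^6| = 15625


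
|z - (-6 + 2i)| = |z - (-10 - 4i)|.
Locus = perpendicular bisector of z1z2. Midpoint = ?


Equal distances means the locus is the perpendicular bisector of z1 and z2.
Midpoint = ((-6+(-10))/2, (2+(-4))/2) = (-8.0000, -1.0000)

Perpendicular bisector through (-8.0000, -1.0000)


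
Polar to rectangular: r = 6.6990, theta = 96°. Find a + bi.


a = 6.6990*cos(96°) = 6.6990*(-0.10453) = -0.7002
b = 6.6990*sin(96°) = 6.6990*0.99452 = 6.6623

-0.7002 + 6.6623i


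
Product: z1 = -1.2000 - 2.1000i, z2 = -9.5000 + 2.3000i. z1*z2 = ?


Real = -1.2*(-9.5) - (-2.1)*2.3 = 11.4 - (-4.83) = 16.23
Imag = -1.2*2.3 - (9.5)*(-2.1) = -2.76 + 19.95 = 17.19

16.2300 + 17.1900i


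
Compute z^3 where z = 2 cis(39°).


r^3 = 2^3 = 8
n*theta = 3*39° = 117° = 117° (mod 360)
a = 8*cos(117°) = -3.6319
b = 8*sin(117°) = 7.1281

8 cis(117°) = -3.6319 + 7.1281i


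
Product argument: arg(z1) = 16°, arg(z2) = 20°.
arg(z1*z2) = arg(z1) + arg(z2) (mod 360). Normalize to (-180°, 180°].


arg(z1*z2) = 16° + 20° = 36°
Normalized to (-180°, 180°]: 36°

36°


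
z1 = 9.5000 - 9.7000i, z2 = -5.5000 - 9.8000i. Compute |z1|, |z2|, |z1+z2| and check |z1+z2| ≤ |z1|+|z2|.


|z1| = sqrt(9.5^2 + (-9.7)^2) = sqrt(184.34) = 13.5772
|z2| = sqrt((-5.5)^2 + (-9.8)^2) = sqrt(126.29) = 11.2379
z1+z2 = 4.0000 - 19.5000i
|z1+z2| = sqrt(396.25) = 19.9060
|z1|+|z2| = 13.5772 + 11.2379 = 24.8151

|z1+z2| = 19.9060 ≤ |z1|+|z2| = 24.8151 (verified)


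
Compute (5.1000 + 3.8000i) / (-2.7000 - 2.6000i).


Conjugate of z2 = -2.7000 + 2.6000i
Numerator: (5.1000 + 3.8000i)(-2.7000 + 2.6000i) = -23.6500 + 3.0000i
Denominator: (-2.7)^2 + (-2.6)^2 = 14.05
Result = (-23.6500 + 3.0000i)/14.05

-1.6833 + 0.2135i
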